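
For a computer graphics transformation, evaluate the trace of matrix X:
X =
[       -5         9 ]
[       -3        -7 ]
tr(X) = -5 - 7 = -12

The trace of a square matrix is the sum of its diagonal entries.
Diagonal entries of X: X[0][0] = -5, X[1][1] = -7.
tr(X) = -5 - 7 = -12.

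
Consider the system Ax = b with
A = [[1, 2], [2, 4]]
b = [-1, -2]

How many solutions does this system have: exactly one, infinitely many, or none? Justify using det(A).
Infinitely many solutions

det(A) = (1)*(4) - (2)*(2) = 0, so A is singular (column 2 is 2 times column 1).
b = [-1, -2] = -1 * column 1 of A, so b lies in the column space of A.
A singular matrix whose right-hand side is in its column space gives a 1-parameter family of solutions — infinitely many.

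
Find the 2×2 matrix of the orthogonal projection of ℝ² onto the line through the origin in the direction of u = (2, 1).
[[4/5, 2/5], [2/5, 1/5]]

The orthogonal projection onto the line spanned by a nonzero vector u = (a, b) has matrix P = (u uᵀ) / (uᵀ u) = (1/(a² + b²)) · [[a², ab], [ab, b²]].
Here u = (2, 1), so a² + b² = 4 + 1 = 5.
P = (1/5) · [[4, 2], [2, 1]] = [[4/5, 2/5], [2/5, 1/5]].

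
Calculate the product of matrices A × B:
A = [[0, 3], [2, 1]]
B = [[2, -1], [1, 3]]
[[3, 9], [5, 1]]

Matrix multiplication:
C[0][0] = 0×2 + 3×1 = 3
C[0][1] = 0×-1 + 3×3 = 9
C[1][0] = 2×2 + 1×1 = 5
C[1][1] = 2×-1 + 1×3 = 1
Result: [[3, 9], [5, 1]]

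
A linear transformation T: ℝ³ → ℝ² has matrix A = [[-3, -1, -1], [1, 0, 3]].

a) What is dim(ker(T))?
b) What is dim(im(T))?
dim(ker) = 1, dim(im) = 2

The two rows are not scalar multiples of one another (no single k satisfies row 2 = k × row 1), so they are linearly independent.
Thus rank(A) = 2.
dim(im(T)) = rank(A) = 2.
By the rank-nullity theorem applied to T: ℝ³ → ℝ², rank(A) + nullity(A) = 3 (the domain dimension), so dim(ker(T)) = 3 - 2 = 1.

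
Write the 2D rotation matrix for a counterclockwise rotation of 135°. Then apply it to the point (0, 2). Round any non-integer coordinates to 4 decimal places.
R = [[-√2/2, -√2/2], [√2/2, -√2/2]]; R·(0, 2) = (-1.4142, -1.4142)

Rotation matrix formula: R(θ) = [[cos θ, -sin θ], [sin θ, cos θ]]
For θ = 135°:
cos(135°) = -√2/2
sin(135°) = √2/2
R = [[-√2/2, -√2/2], [√2/2, -√2/2]]
Apply to (0, 2): [-√2/2·0 + (-√2/2)·2, √2/2·0 + -√2/2·2] = (-1.4142, -1.4142)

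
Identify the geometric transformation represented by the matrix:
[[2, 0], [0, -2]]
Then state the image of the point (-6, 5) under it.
non-uniform scaling by (2, -2); image of (-6, 5) is (-12, -10)

This is diagonal with distinct entries, so it scales the x-axis by 2 and the y-axis by -2.
The matrix [[2, 0], [0, -2]] represents: non-uniform scaling by (2, -2).
Applying it to (-6, 5): [2·-6 + 0·5, 0·-6 + -2·5] = (-12, -10).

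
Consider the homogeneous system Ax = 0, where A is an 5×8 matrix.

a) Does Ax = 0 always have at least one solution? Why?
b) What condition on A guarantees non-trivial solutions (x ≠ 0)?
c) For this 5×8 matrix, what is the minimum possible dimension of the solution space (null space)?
a) Yes, x = 0 is always a solution. b) When A has linearly dependent columns (rank < n). c) Minimum nullity = 3.

a) x = 0 satisfies A·0 = 0, so the zero vector is always a solution.
b) Non-trivial solutions exist iff the columns of A are linearly dependent, equivalently rank(A) < n (the number of columns).
c) By rank-nullity, rank(A) + nullity(A) = n = 8. Since A has only 5 rows, rank(A) ≤ 5, so nullity(A) ≥ 8 - 5 = 3.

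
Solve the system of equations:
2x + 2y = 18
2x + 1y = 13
x = 4, y = 5

Use elimination (row reduction):
Equation 1: 2x + 2y = 18.
Equation 2: 2x + 1y = 13.
Multiply Eq1 by 2 and Eq2 by 2: 4x + 4y = 36;  4x + 2y = 26.
Subtract: (-2)y = -10, so y = 5.
Back-substitute into Eq1: 2x + 2*(5) = 18, so x = 4.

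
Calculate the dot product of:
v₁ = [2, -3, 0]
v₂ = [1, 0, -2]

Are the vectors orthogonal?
2, No

The dot product is the sum of products of corresponding components.
v₁·v₂ = (2)*(1) + (-3)*(0) + (0)*(-2) = 2 + 0 + 0 = 2.
Two vectors are orthogonal iff their dot product is 0; here the dot product is 2, so the vectors are not orthogonal.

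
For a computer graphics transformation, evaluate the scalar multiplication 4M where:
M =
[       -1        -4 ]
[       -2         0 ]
4M =
[       -4       -16 ]
[       -8         0 ]

Scalar multiplication is elementwise: (4M)[i][j] = 4 * M[i][j].
  (4M)[0][0] = 4 * (-1) = -4
  (4M)[0][1] = 4 * (-4) = -16
  (4M)[1][0] = 4 * (-2) = -8
  (4M)[1][1] = 4 * (0) = 0
4M =
[       -4       -16 ]
[       -8         0 ]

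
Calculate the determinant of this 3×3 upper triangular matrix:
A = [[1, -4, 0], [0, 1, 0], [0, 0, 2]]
2

The determinant of a triangular matrix is the product of its diagonal entries (the off-diagonal entries above the diagonal do not affect it).
det(A) = (1) * (1) * (2) = 2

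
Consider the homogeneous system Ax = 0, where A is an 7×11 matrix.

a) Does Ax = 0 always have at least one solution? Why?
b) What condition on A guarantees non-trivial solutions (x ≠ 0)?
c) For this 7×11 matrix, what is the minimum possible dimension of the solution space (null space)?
a) Yes, x = 0 is always a solution. b) When A has linearly dependent columns (rank < n). c) Minimum nullity = 4.

a) x = 0 satisfies A·0 = 0, so the zero vector is always a solution.
b) Non-trivial solutions exist iff the columns of A are linearly dependent, equivalently rank(A) < n (the number of columns).
c) By rank-nullity, rank(A) + nullity(A) = n = 11. Since A has only 7 rows, rank(A) ≤ 7, so nullity(A) ≥ 11 - 7 = 4.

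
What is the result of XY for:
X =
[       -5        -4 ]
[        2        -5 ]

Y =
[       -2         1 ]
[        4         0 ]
XY =
[       -6        -5 ]
[      -24         2 ]

Matrix multiplication: (XY)[i][j] = sum over k of X[i][k] * Y[k][j].
  (XY)[0][0] = (-5)*(-2) + (-4)*(4) = -6
  (XY)[0][1] = (-5)*(1) + (-4)*(0) = -5
  (XY)[1][0] = (2)*(-2) + (-5)*(4) = -24
  (XY)[1][1] = (2)*(1) + (-5)*(0) = 2
XY =
[       -6        -5 ]
[      -24         2 ]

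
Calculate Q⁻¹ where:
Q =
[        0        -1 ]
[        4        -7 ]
det(Q) = 4
Q⁻¹ =
[     -7/4       1/4 ]
[       -1         0 ]

For a 2×2 matrix Q = [[a, b], [c, d]] with det(Q) ≠ 0, Q⁻¹ = (1/det(Q)) * [[d, -b], [-c, a]].
det(Q) = (0)*(-7) - (-1)*(4) = 0 + 4 = 4.
Q⁻¹ = (1/4) * [[-7, 1], [-4, 0]].
Dividing each entry by 4 and reducing:
Q⁻¹ =
[     -7/4       1/4 ]
[       -1         0 ]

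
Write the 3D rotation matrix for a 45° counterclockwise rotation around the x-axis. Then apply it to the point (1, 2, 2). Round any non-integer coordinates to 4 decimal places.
R = [[1, 0, 0], [0, √2/2, -√2/2], [0, √2/2, √2/2]]; R·(1, 2, 2) = (1.0000, 0.0000, 2.8284)

Rotation matrix for 45° around x-axis:
cos(45°) = √2/2, sin(45°) = √2/2
R = [[1, 0, 0], [0, √2/2, -√2/2], [0, √2/2, √2/2]]
Apply to (1, 2, 2): R·[1, 2, 2]ᵀ = (1.0000, 0.0000, 2.8284)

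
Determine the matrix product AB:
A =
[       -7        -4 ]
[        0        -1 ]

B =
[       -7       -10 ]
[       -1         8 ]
AB =
[       53        38 ]
[        1        -8 ]

Matrix multiplication: (AB)[i][j] = sum over k of A[i][k] * B[k][j].
  (AB)[0][0] = (-7)*(-7) + (-4)*(-1) = 53
  (AB)[0][1] = (-7)*(-10) + (-4)*(8) = 38
  (AB)[1][0] = (0)*(-7) + (-1)*(-1) = 1
  (AB)[1][1] = (0)*(-10) + (-1)*(8) = -8
AB =
[       53        38 ]
[        1        -8 ]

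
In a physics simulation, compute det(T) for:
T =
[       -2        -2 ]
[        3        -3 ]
det(T) = 12

For a 2×2 matrix [[a, b], [c, d]], det = a*d - b*c.
det(T) = (-2)*(-3) - (-2)*(3) = 6 + 6 = 12.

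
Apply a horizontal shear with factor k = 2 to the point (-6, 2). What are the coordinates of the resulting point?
(-2, 2)

Shear matrix for horizontal shear with factor k = 2:
[[1, 2], [0, 1]]
Result: (-6, 2) → (-2, 2)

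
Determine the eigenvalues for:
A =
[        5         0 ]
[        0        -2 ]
λ = -2, 5

Solve det(A - λI) = 0. For a 2×2 matrix the characteristic equation is λ² - (trace)λ + det = 0.
trace(A) = a + d = 5 - 2 = 3.
det(A) = a*d - b*c = (5)*(-2) - (0)*(0) = -10 - 0 = -10.
Characteristic equation: λ² - (3)λ + (-10) = 0.
Discriminant = (3)² - 4*(-10) = 9 + 40 = 49.
λ = (3 ± √49) / 2 = (3 ± 7) / 2 = -2, 5.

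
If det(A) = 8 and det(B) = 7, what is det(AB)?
56

Use the multiplicative property of determinants: det(AB) = det(A)*det(B).
det(AB) = (8)*(7) = 56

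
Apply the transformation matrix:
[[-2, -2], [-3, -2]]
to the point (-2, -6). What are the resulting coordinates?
(16, 18)

Matrix multiplication:
[[-2, -2], [-3, -2]] × [-2, -6]ᵀ
= [-2×-2 + -2×-6, -3×-2 + -2×-6]ᵀ
= [16.0000, 18.0000]ᵀ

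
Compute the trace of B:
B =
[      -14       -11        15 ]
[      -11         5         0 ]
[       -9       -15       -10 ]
tr(B) = -14 + 5 - 10 = -19

The trace of a square matrix is the sum of its diagonal entries.
Diagonal entries of B: B[0][0] = -14, B[1][1] = 5, B[2][2] = -10.
tr(B) = -14 + 5 - 10 = -19.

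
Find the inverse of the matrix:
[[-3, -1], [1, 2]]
[[-2/5, -1/5], [1/5, 3/5]]

For [[a,b],[c,d]], inverse = (1/det)·[[d,-b],[-c,a]]
det = -3·2 - -1·1 = -5
Inverse = (1/-5)·[[2, 1], [-1, -3]]
        = [[-2/5, -1/5], [1/5, 3/5]]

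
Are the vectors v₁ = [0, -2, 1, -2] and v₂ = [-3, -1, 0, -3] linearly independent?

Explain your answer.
Yes, linearly independent

Two vectors are linearly dependent iff one is a scalar multiple of the other.
No single scalar k satisfies v₂ = k·v₁ (the ratios of corresponding entries disagree), so v₁ and v₂ are linearly independent.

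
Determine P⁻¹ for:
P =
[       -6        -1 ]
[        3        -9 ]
det(P) = 57
P⁻¹ =
[    -3/19      1/57 ]
[    -1/19     -2/19 ]

For a 2×2 matrix P = [[a, b], [c, d]] with det(P) ≠ 0, P⁻¹ = (1/det(P)) * [[d, -b], [-c, a]].
det(P) = (-6)*(-9) - (-1)*(3) = 54 + 3 = 57.
P⁻¹ = (1/57) * [[-9, 1], [-3, -6]].
Dividing each entry by 57 and reducing:
P⁻¹ =
[    -3/19      1/57 ]
[    -1/19     -2/19 ]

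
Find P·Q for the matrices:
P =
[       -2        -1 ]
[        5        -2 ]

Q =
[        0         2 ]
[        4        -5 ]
PQ =
[       -4         1 ]
[       -8        20 ]

Matrix multiplication: (PQ)[i][j] = sum over k of P[i][k] * Q[k][j].
  (PQ)[0][0] = (-2)*(0) + (-1)*(4) = -4
  (PQ)[0][1] = (-2)*(2) + (-1)*(-5) = 1
  (PQ)[1][0] = (5)*(0) + (-2)*(4) = -8
  (PQ)[1][1] = (5)*(2) + (-2)*(-5) = 20
PQ =
[       -4         1 ]
[       -8        20 ]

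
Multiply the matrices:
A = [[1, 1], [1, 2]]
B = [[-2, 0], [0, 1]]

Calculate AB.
[[-2, 1], [-2, 2]]

Each entry (i,j) of AB = sum over k of A[i][k]*B[k][j].
(AB)[0][0] = (1)*(-2) + (1)*(0) = -2
(AB)[0][1] = (1)*(0) + (1)*(1) = 1
(AB)[1][0] = (1)*(-2) + (2)*(0) = -2
(AB)[1][1] = (1)*(0) + (2)*(1) = 2
AB = [[-2, 1], [-2, 2]]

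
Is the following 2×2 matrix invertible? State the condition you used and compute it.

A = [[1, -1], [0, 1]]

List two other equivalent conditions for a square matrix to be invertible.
Yes, invertible; det(A) = 1 ≠ 0. Equivalent conditions: rank(A) = 2; Ax = 0 has only the trivial solution; 0 is not an eigenvalue; the columns of A are linearly independent.

To check invertibility, compute det(A).
The given matrix is triangular, so det(A) equals the product of its diagonal entries = 1 ≠ 0.
Since det(A) ≠ 0, A is invertible.
Equivalent conditions for a square matrix A to be invertible:
- rank(A) = 2 (full rank).
- The homogeneous system Ax = 0 has only the trivial solution x = 0.
- 0 is not an eigenvalue of A.
- The columns (equivalently rows) of A are linearly independent.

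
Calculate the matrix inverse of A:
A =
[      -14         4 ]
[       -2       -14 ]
det(A) = 204
A⁻¹ =
[   -7/102     -1/51 ]
[    1/102    -7/102 ]

For a 2×2 matrix A = [[a, b], [c, d]] with det(A) ≠ 0, A⁻¹ = (1/det(A)) * [[d, -b], [-c, a]].
det(A) = (-14)*(-14) - (4)*(-2) = 196 + 8 = 204.
A⁻¹ = (1/204) * [[-14, -4], [2, -14]].
Dividing each entry by 204 and reducing:
A⁻¹ =
[   -7/102     -1/51 ]
[    1/102    -7/102 ]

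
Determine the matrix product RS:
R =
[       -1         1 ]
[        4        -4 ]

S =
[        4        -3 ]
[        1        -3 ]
RS =
[       -3         0 ]
[       12         0 ]

Matrix multiplication: (RS)[i][j] = sum over k of R[i][k] * S[k][j].
  (RS)[0][0] = (-1)*(4) + (1)*(1) = -3
  (RS)[0][1] = (-1)*(-3) + (1)*(-3) = 0
  (RS)[1][0] = (4)*(4) + (-4)*(1) = 12
  (RS)[1][1] = (4)*(-3) + (-4)*(-3) = 0
RS =
[       -3         0 ]
[       12         0 ]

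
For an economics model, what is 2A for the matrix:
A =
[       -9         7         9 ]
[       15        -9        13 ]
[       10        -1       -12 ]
2A =
[      -18        14        18 ]
[       30       -18        26 ]
[       20        -2       -24 ]

Scalar multiplication is elementwise: (2A)[i][j] = 2 * A[i][j].
  (2A)[0][0] = 2 * (-9) = -18
  (2A)[0][1] = 2 * (7) = 14
  (2A)[0][2] = 2 * (9) = 18
  (2A)[1][0] = 2 * (15) = 30
  (2A)[1][1] = 2 * (-9) = -18
  (2A)[1][2] = 2 * (13) = 26
  (2A)[2][0] = 2 * (10) = 20
  (2A)[2][1] = 2 * (-1) = -2
  (2A)[2][2] = 2 * (-12) = -24
2A =
[      -18        14        18 ]
[       30       -18        26 ]
[       20        -2       -24 ]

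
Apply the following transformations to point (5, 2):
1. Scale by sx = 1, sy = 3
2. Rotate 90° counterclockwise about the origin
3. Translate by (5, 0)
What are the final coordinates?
(-1, 5)

Step 1: Scale → (5, 6)
Step 2: Rotate 90° → (-6, 5)
Step 3: Translate → (-1, 5)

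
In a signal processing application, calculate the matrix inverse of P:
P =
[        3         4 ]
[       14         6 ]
det(P) = -38
P⁻¹ =
[    -3/19      2/19 ]
[     7/19     -3/38 ]

For a 2×2 matrix P = [[a, b], [c, d]] with det(P) ≠ 0, P⁻¹ = (1/det(P)) * [[d, -b], [-c, a]].
det(P) = (3)*(6) - (4)*(14) = 18 - 56 = -38.
P⁻¹ = (1/-38) * [[6, -4], [-14, 3]].
Dividing each entry by -38 and reducing:
P⁻¹ =
[    -3/19      2/19 ]
[     7/19     -3/38 ]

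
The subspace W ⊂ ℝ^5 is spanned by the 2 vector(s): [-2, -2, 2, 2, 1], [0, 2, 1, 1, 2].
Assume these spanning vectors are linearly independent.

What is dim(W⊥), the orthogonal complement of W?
dim(W⊥) = 3

For any subspace W of ℝ^n, dim(W) + dim(W⊥) = n (the whole-space dimension).
Here the given 2 vectors are linearly independent, so dim(W) = 2.
Thus dim(W⊥) = n - dim(W) = 5 - 2 = 3.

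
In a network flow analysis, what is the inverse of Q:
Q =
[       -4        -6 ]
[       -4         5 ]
det(Q) = -44
Q⁻¹ =
[    -5/44     -3/22 ]
[    -1/11      1/11 ]

For a 2×2 matrix Q = [[a, b], [c, d]] with det(Q) ≠ 0, Q⁻¹ = (1/det(Q)) * [[d, -b], [-c, a]].
det(Q) = (-4)*(5) - (-6)*(-4) = -20 - 24 = -44.
Q⁻¹ = (1/-44) * [[5, 6], [4, -4]].
Dividing each entry by -44 and reducing:
Q⁻¹ =
[    -5/44     -3/22 ]
[    -1/11      1/11 ]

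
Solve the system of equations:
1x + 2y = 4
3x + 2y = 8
x = 2, y = 1

Use elimination (row reduction):
Equation 1: 1x + 2y = 4.
Equation 2: 3x + 2y = 8.
Multiply Eq1 by 3 and Eq2 by 1: 3x + 6y = 12;  3x + 2y = 8.
Subtract: (-4)y = -4, so y = 1.
Back-substitute into Eq1: 1x + 2*(1) = 4, so x = 2.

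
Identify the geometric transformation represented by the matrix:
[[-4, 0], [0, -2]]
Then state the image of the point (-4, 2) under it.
non-uniform scaling by (-4, -2); image of (-4, 2) is (16, -4)

This is diagonal with distinct entries, so it scales the x-axis by -4 and the y-axis by -2.
The matrix [[-4, 0], [0, -2]] represents: non-uniform scaling by (-4, -2).
Applying it to (-4, 2): [-4·-4 + 0·2, 0·-4 + -2·2] = (16, -4).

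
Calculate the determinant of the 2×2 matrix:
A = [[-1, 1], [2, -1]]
-1

For A = [[a, b], [c, d]], det(A) = a*d - b*c.
det(A) = (-1)*(-1) - (1)*(2) = 1 - 2 = -1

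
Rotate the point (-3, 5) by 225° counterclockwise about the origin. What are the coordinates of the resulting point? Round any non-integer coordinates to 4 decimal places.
(5.6569, -1.4142)

Rotation matrix R(θ) = [[cos θ, -sin θ], [sin θ, cos θ]]; for θ = 225°:
R = [[-√2/2, √2/2], [-√2/2, -√2/2]]
Result: R × [-3, 5]ᵀ = [-√2/2·-3 + (√2/2)·5, -√2/2·-3 + (-√2/2)·5]ᵀ = (5.6569, -1.4142)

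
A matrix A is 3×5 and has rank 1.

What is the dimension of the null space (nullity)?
4

The rank-nullity theorem for an m×n matrix states:
rank(A) + nullity(A) = n (the number of columns).
Here n = 5 and rank(A) = 1, so nullity(A) = 5 - 1 = 4.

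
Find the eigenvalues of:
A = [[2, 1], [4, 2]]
λ = 0, 4

Solve det(A - λI) = 0. For a 2×2 matrix this is λ² - (trace)λ + det = 0.
trace(A) = 2 + 2 = 4.
det(A) = (2)*(2) - (1)*(4) = 4 - 4 = 0.
Characteristic equation: λ² - (4)λ + (0) = 0.
Discriminant: (4)² - 4*(0) = 16 - 0 = 16.
Roots: λ = (4 ± √16) / 2 = 0, 4.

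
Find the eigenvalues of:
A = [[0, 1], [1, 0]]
λ = -1, 1

Solve det(A - λI) = 0. For a 2×2 matrix this is λ² - (trace)λ + det = 0.
trace(A) = 0 + 0 = 0.
det(A) = (0)*(0) - (1)*(1) = 0 - 1 = -1.
Characteristic equation: λ² - (0)λ + (-1) = 0.
Discriminant: (0)² - 4*(-1) = 0 + 4 = 4.
Roots: λ = (0 ± √4) / 2 = -1, 1.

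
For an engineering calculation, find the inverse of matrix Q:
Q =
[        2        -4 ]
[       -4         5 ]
det(Q) = -6
Q⁻¹ =
[     -5/6      -2/3 ]
[     -2/3      -1/3 ]

For a 2×2 matrix Q = [[a, b], [c, d]] with det(Q) ≠ 0, Q⁻¹ = (1/det(Q)) * [[d, -b], [-c, a]].
det(Q) = (2)*(5) - (-4)*(-4) = 10 - 16 = -6.
Q⁻¹ = (1/-6) * [[5, 4], [4, 2]].
Dividing each entry by -6 and reducing:
Q⁻¹ =
[     -5/6      -2/3 ]
[     -2/3      -1/3 ]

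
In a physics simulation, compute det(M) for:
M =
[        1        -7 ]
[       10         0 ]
det(M) = 70

For a 2×2 matrix [[a, b], [c, d]], det = a*d - b*c.
det(M) = (1)*(0) - (-7)*(10) = 0 + 70 = 70.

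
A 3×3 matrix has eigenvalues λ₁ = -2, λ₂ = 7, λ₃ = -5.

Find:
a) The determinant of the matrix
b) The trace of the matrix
det = 70, trace = 0

Two standard eigenvalue identities:
- det(A) equals the product of the eigenvalues (counted with multiplicity).
- trace(A) equals the sum of the eigenvalues.
det(A) = (-2)*(7)*(-5) = 70.
trace(A) = -2 + 7 - 5 = 0.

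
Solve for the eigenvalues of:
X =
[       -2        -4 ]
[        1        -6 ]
λ = -4, -4

Solve det(X - λI) = 0. For a 2×2 matrix the characteristic equation is λ² - (trace)λ + det = 0.
trace(X) = a + d = -2 - 6 = -8.
det(X) = a*d - b*c = (-2)*(-6) - (-4)*(1) = 12 + 4 = 16.
Characteristic equation: λ² - (-8)λ + (16) = 0.
Discriminant = (-8)² - 4*(16) = 64 - 64 = 0.
λ = (-8 ± √0) / 2 = (-8 ± 0) / 2 = -4, -4.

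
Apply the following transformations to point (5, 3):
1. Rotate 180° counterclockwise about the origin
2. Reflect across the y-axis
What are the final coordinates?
(5, -3)

Step 1: Rotate 180° → (-5, -3)
Step 2: Reflect across the y-axis → (5, -3)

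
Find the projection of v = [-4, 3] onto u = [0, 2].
[0, 3]

The projection of v onto u is proj_u(v) = ((v·u) / (u·u)) · u.
v·u = (-4)*(0) + (3)*(2) = 6.
u·u = (0)*(0) + (2)*(2) = 4.
coefficient = 6 / 4 = 3/2.
proj_u(v) = 3/2 · [0, 2] = [0, 3].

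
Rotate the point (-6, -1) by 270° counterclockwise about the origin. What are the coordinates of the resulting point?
(-1, 6)

Rotation matrix R(θ) = [[cos θ, -sin θ], [sin θ, cos θ]]; for θ = 270°:
R = [[0, 1], [-1, 0]]
Result: R × [-6, -1]ᵀ = [0·-6 + (1)·-1, -1·-6 + (0)·-1]ᵀ = (-1, 6)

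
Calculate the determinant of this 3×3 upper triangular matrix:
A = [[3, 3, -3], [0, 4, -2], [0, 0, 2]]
24

The determinant of a triangular matrix is the product of its diagonal entries (the off-diagonal entries above the diagonal do not affect it).
det(A) = (3) * (4) * (2) = 24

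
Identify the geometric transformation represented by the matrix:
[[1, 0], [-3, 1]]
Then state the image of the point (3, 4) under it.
vertical shear with factor -3; image of (3, 4) is (3, -5)

The matrix [[1, 0], [k, 1]] sends (x, y) to (x, -3x + y), leaving the x-coordinate fixed: a vertical shear.
The matrix [[1, 0], [-3, 1]] represents: vertical shear with factor -3.
Applying it to (3, 4): [1·3 + 0·4, -3·3 + 1·4] = (3, -5).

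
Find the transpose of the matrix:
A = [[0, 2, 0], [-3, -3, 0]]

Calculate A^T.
[[0, -3], [2, -3], [0, 0]]

The transpose sends entry (i,j) to (j,i); rows become columns.
Row 0 of A: [0, 2, 0] -> column 0 of A^T.
Row 1 of A: [-3, -3, 0] -> column 1 of A^T.
A^T = [[0, -3], [2, -3], [0, 0]]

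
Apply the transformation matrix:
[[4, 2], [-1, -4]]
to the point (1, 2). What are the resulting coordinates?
(8, -9)

Matrix multiplication:
[[4, 2], [-1, -4]] × [1, 2]ᵀ
= [4×1 + 2×2, -1×1 + -4×2]ᵀ
= [8.0000, -9.0000]ᵀ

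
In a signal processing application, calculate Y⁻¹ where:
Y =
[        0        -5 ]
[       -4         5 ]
det(Y) = -20
Y⁻¹ =
[     -1/4      -1/4 ]
[     -1/5         0 ]

For a 2×2 matrix Y = [[a, b], [c, d]] with det(Y) ≠ 0, Y⁻¹ = (1/det(Y)) * [[d, -b], [-c, a]].
det(Y) = (0)*(5) - (-5)*(-4) = 0 - 20 = -20.
Y⁻¹ = (1/-20) * [[5, 5], [4, 0]].
Dividing each entry by -20 and reducing:
Y⁻¹ =
[     -1/4      -1/4 ]
[     -1/5         0 ]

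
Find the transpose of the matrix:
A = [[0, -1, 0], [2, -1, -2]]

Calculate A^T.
[[0, 2], [-1, -1], [0, -2]]

The transpose sends entry (i,j) to (j,i); rows become columns.
Row 0 of A: [0, -1, 0] -> column 0 of A^T.
Row 1 of A: [2, -1, -2] -> column 1 of A^T.
A^T = [[0, 2], [-1, -1], [0, -2]]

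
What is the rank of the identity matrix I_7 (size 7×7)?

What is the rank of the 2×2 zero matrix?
rank(I_7) = 7, rank(0) = 0

The identity I_7 has 7 columns that are the standard basis vectors e_1, …, e_7. These are linearly independent, so all 7 columns are pivots and rank(I_7) = 7.
The 2×2 zero matrix has every entry zero, so every row is the zero row and there are no pivots; rank(0) = 0.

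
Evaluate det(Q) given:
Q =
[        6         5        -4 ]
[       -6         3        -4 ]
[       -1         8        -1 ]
det(Q) = 344

Expand along row 0 (cofactor expansion): det(Q) = a*(e*i - f*h) - b*(d*i - f*g) + c*(d*h - e*g), where the 3×3 is [[a, b, c], [d, e, f], [g, h, i]].
Minor M_00 = (3)*(-1) - (-4)*(8) = -3 + 32 = 29.
Minor M_01 = (-6)*(-1) - (-4)*(-1) = 6 - 4 = 2.
Minor M_02 = (-6)*(8) - (3)*(-1) = -48 + 3 = -45.
det(Q) = (6)*(29) - (5)*(2) + (-4)*(-45) = 174 - 10 + 180 = 344.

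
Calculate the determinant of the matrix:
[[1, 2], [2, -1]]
-5

For a 2×2 matrix [[a, b], [c, d]], det = ad - bc
det = (1)(-1) - (2)(2) = -1 - 4 = -5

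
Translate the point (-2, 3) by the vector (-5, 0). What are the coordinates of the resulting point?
(-7, 3)

Translation by (-5, 0):
x' = -2 + -5 = -7
y' = 3 + 0 = 3
Homogeneous matrix: [[1, 0, -5], [0, 1, 0], [0, 0, 1]]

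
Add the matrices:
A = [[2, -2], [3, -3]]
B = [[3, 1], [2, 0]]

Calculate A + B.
[[5, -1], [5, -3]]

Add corresponding elements:
(2)+(3)=5
(-2)+(1)=-1
(3)+(2)=5
(-3)+(0)=-3
A + B = [[5, -1], [5, -3]]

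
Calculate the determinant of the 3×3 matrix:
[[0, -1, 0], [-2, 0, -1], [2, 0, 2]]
-2

Expansion along first row:
det = 0·det([[0,-1],[0,2]]) - -1·det([[-2,-1],[2,2]]) + 0·det([[-2,0],[2,0]])
    = 0·(0·2 - -1·0) - -1·(-2·2 - -1·2) + 0·(-2·0 - 0·2)
    = 0·0 - -1·-2 + 0·0
    = 0 + -2 + 0 = -2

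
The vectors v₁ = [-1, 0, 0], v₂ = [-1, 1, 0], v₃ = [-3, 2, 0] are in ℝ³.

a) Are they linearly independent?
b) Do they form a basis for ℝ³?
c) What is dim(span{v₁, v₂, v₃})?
Not independent, not a basis, dim(span) = 2

Check whether v₃ can be written as a linear combination of v₁ and v₂.
v₃ = (1)·v₁ + (2)·v₂ = [-3, 2, 0], so the three vectors are linearly dependent.
Thus they do not form a basis for ℝ³, and dim(span{v₁, v₂, v₃}) = 2 (spanned by v₁ and v₂).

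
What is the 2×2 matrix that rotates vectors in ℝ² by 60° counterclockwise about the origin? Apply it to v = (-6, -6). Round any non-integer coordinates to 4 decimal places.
R = [[1/2, -√3/2], [√3/2, 1/2]]; R·v = (2.1962, -8.1962)

A counterclockwise rotation by angle θ in ℝ² has matrix R(θ) = [[cos θ, -sin θ], [sin θ, cos θ]].
For θ = 60°: cos θ = 1/2, sin θ = √3/2.
R(60°) = [[1/2, -√3/2], [√3/2, 1/2]].
R·v = [1/2·-6 + (-√3/2)·-6, √3/2·-6 + 1/2·-6] = (2.1962, -8.1962).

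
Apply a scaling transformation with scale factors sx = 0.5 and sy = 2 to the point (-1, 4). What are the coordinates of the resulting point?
(-0.5, 8)

Scaling matrix:
[[0.50, 0], [0, 2]]
Result: (-1 × 0.5, 4 × 2) = (-0.5, 8)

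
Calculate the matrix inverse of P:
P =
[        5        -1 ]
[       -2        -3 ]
det(P) = -17
P⁻¹ =
[     3/17     -1/17 ]
[    -2/17     -5/17 ]

For a 2×2 matrix P = [[a, b], [c, d]] with det(P) ≠ 0, P⁻¹ = (1/det(P)) * [[d, -b], [-c, a]].
det(P) = (5)*(-3) - (-1)*(-2) = -15 - 2 = -17.
P⁻¹ = (1/-17) * [[-3, 1], [2, 5]].
Dividing each entry by -17 and reducing:
P⁻¹ =
[     3/17     -1/17 ]
[    -2/17     -5/17 ]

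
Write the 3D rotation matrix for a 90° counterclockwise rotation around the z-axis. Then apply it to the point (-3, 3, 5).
R = [[0, -1, 0], [1, 0, 0], [0, 0, 1]]; R·(-3, 3, 5) = (-3, -3, 5)

Rotation matrix for 90° around z-axis:
cos(90°) = 0, sin(90°) = 1
R = [[0, -1, 0], [1, 0, 0], [0, 0, 1]]
Apply to (-3, 3, 5): R·[-3, 3, 5]ᵀ = (-3, -3, 5)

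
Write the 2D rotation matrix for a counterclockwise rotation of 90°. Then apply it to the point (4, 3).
R = [[0, -1], [1, 0]]; R·(4, 3) = (-3, 4)

Rotation matrix formula: R(θ) = [[cos θ, -sin θ], [sin θ, cos θ]]
For θ = 90°:
cos(90°) = 0
sin(90°) = 1
R = [[0, -1], [1, 0]]
Apply to (4, 3): [0·4 + (-1)·3, 1·4 + 0·3] = (-3, 4)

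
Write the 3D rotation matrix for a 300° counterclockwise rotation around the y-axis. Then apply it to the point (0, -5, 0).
R = [[1/2, 0, -√3/2], [0, 1, 0], [√3/2, 0, 1/2]]; R·(0, -5, 0) = (0, -5, 0)

Rotation matrix for 300° around y-axis:
cos(300°) = 1/2, sin(300°) = -√3/2
R = [[1/2, 0, -√3/2], [0, 1, 0], [√3/2, 0, 1/2]]
Apply to (0, -5, 0): R·[0, -5, 0]ᵀ = (0, -5, 0)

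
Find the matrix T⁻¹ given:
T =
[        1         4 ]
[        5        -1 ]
det(T) = -21
T⁻¹ =
[     1/21      4/21 ]
[     5/21     -1/21 ]

For a 2×2 matrix T = [[a, b], [c, d]] with det(T) ≠ 0, T⁻¹ = (1/det(T)) * [[d, -b], [-c, a]].
det(T) = (1)*(-1) - (4)*(5) = -1 - 20 = -21.
T⁻¹ = (1/-21) * [[-1, -4], [-5, 1]].
Dividing each entry by -21 and reducing:
T⁻¹ =
[     1/21      4/21 ]
[     5/21     -1/21 ]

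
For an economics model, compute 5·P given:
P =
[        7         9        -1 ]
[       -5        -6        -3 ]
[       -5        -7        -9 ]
5P =
[       35        45        -5 ]
[      -25       -30       -15 ]
[      -25       -35       -45 ]

Scalar multiplication is elementwise: (5P)[i][j] = 5 * P[i][j].
  (5P)[0][0] = 5 * (7) = 35
  (5P)[0][1] = 5 * (9) = 45
  (5P)[0][2] = 5 * (-1) = -5
  (5P)[1][0] = 5 * (-5) = -25
  (5P)[1][1] = 5 * (-6) = -30
  (5P)[1][2] = 5 * (-3) = -15
  (5P)[2][0] = 5 * (-5) = -25
  (5P)[2][1] = 5 * (-7) = -35
  (5P)[2][2] = 5 * (-9) = -45
5P =
[       35        45        -5 ]
[      -25       -30       -15 ]
[      -25       -35       -45 ]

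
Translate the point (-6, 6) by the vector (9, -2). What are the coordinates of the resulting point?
(3, 4)

Translation by (9, -2):
x' = -6 + 9 = 3
y' = 6 + -2 = 4
Homogeneous matrix: [[1, 0, 9], [0, 1, -2], [0, 0, 1]]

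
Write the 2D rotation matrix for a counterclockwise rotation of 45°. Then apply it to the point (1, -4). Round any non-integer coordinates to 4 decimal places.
R = [[√2/2, -√2/2], [√2/2, √2/2]]; R·(1, -4) = (3.5355, -2.1213)

Rotation matrix formula: R(θ) = [[cos θ, -sin θ], [sin θ, cos θ]]
For θ = 45°:
cos(45°) = √2/2
sin(45°) = √2/2
R = [[√2/2, -√2/2], [√2/2, √2/2]]
Apply to (1, -4): [√2/2·1 + (-√2/2)·-4, √2/2·1 + √2/2·-4] = (3.5355, -2.1213)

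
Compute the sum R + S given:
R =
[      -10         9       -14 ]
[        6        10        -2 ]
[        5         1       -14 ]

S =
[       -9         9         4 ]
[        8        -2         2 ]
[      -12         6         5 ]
R + S =
[      -19        18       -10 ]
[       14         8         0 ]
[       -7         7        -9 ]

Matrix addition is elementwise: (R+S)[i][j] = R[i][j] + S[i][j].
  (R+S)[0][0] = (-10) + (-9) = -19
  (R+S)[0][1] = (9) + (9) = 18
  (R+S)[0][2] = (-14) + (4) = -10
  (R+S)[1][0] = (6) + (8) = 14
  (R+S)[1][1] = (10) + (-2) = 8
  (R+S)[1][2] = (-2) + (2) = 0
  (R+S)[2][0] = (5) + (-12) = -7
  (R+S)[2][1] = (1) + (6) = 7
  (R+S)[2][2] = (-14) + (5) = -9
R + S =
[      -19        18       -10 ]
[       14         8         0 ]
[       -7         7        -9 ]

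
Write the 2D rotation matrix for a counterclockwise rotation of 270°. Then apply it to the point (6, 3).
R = [[0, 1], [-1, 0]]; R·(6, 3) = (3, -6)

Rotation matrix formula: R(θ) = [[cos θ, -sin θ], [sin θ, cos θ]]
For θ = 270°:
cos(270°) = 0
sin(270°) = -1
R = [[0, 1], [-1, 0]]
Apply to (6, 3): [0·6 + (1)·3, -1·6 + 0·3] = (3, -6)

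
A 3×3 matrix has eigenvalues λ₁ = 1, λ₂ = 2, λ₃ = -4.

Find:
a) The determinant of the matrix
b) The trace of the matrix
det = -8, trace = -1

Two standard eigenvalue identities:
- det(A) equals the product of the eigenvalues (counted with multiplicity).
- trace(A) equals the sum of the eigenvalues.
det(A) = (1)*(2)*(-4) = -8.
trace(A) = 1 + 2 - 4 = -1.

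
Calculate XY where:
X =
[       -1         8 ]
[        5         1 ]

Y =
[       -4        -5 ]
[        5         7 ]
XY =
[       44        61 ]
[      -15       -18 ]

Matrix multiplication: (XY)[i][j] = sum over k of X[i][k] * Y[k][j].
  (XY)[0][0] = (-1)*(-4) + (8)*(5) = 44
  (XY)[0][1] = (-1)*(-5) + (8)*(7) = 61
  (XY)[1][0] = (5)*(-4) + (1)*(5) = -15
  (XY)[1][1] = (5)*(-5) + (1)*(7) = -18
XY =
[       44        61 ]
[      -15       -18 ]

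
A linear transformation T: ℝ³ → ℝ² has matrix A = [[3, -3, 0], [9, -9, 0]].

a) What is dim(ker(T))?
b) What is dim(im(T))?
dim(ker) = 2, dim(im) = 1

Observe that row 2 = 3 × row 1 (so the rows are linearly dependent).
Thus rank(A) = 1 (only one linearly independent row).
dim(im(T)) = rank(A) = 1.
By the rank-nullity theorem applied to T: ℝ³ → ℝ², rank(A) + nullity(A) = 3 (the domain dimension), so dim(ker(T)) = 3 - 1 = 2.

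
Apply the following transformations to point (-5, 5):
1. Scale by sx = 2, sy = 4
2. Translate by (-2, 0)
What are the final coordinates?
(-12, 20)

Step 1: Scale (-5, 5) by (sx, sy) = (2, 4) → (-10, 20)
Step 2: Translate by (-2, 0) → (-12, 20)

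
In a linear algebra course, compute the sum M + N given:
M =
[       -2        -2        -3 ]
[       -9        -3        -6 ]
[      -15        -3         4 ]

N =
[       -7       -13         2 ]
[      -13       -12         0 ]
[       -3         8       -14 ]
M + N =
[       -9       -15        -1 ]
[      -22       -15        -6 ]
[      -18         5       -10 ]

Matrix addition is elementwise: (M+N)[i][j] = M[i][j] + N[i][j].
  (M+N)[0][0] = (-2) + (-7) = -9
  (M+N)[0][1] = (-2) + (-13) = -15
  (M+N)[0][2] = (-3) + (2) = -1
  (M+N)[1][0] = (-9) + (-13) = -22
  (M+N)[1][1] = (-3) + (-12) = -15
  (M+N)[1][2] = (-6) + (0) = -6
  (M+N)[2][0] = (-15) + (-3) = -18
  (M+N)[2][1] = (-3) + (8) = 5
  (M+N)[2][2] = (4) + (-14) = -10
M + N =
[       -9       -15        -1 ]
[      -22       -15        -6 ]
[      -18         5       -10 ]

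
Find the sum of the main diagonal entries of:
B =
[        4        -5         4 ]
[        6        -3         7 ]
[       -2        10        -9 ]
tr(B) = 4 - 3 - 9 = -8

The trace of a square matrix is the sum of its diagonal entries.
Diagonal entries of B: B[0][0] = 4, B[1][1] = -3, B[2][2] = -9.
tr(B) = 4 - 3 - 9 = -8.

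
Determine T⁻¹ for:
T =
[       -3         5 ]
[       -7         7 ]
det(T) = 14
T⁻¹ =
[      1/2     -5/14 ]
[      1/2     -3/14 ]

For a 2×2 matrix T = [[a, b], [c, d]] with det(T) ≠ 0, T⁻¹ = (1/det(T)) * [[d, -b], [-c, a]].
det(T) = (-3)*(7) - (5)*(-7) = -21 + 35 = 14.
T⁻¹ = (1/14) * [[7, -5], [7, -3]].
Dividing each entry by 14 and reducing:
T⁻¹ =
[      1/2     -5/14 ]
[      1/2     -3/14 ]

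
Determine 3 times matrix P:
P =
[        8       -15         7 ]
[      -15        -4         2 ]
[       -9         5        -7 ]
3P =
[       24       -45        21 ]
[      -45       -12         6 ]
[      -27        15       -21 ]

Scalar multiplication is elementwise: (3P)[i][j] = 3 * P[i][j].
  (3P)[0][0] = 3 * (8) = 24
  (3P)[0][1] = 3 * (-15) = -45
  (3P)[0][2] = 3 * (7) = 21
  (3P)[1][0] = 3 * (-15) = -45
  (3P)[1][1] = 3 * (-4) = -12
  (3P)[1][2] = 3 * (2) = 6
  (3P)[2][0] = 3 * (-9) = -27
  (3P)[2][1] = 3 * (5) = 15
  (3P)[2][2] = 3 * (-7) = -21
3P =
[       24       -45        21 ]
[      -45       -12         6 ]
[      -27        15       -21 ]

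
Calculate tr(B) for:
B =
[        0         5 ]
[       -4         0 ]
tr(B) = 0 + 0 = 0

The trace of a square matrix is the sum of its diagonal entries.
Diagonal entries of B: B[0][0] = 0, B[1][1] = 0.
tr(B) = 0 + 0 = 0.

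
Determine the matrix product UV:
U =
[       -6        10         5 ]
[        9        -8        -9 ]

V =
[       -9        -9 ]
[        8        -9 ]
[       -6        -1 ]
UV =
[      104       -41 ]
[      -91         0 ]

Matrix multiplication: (UV)[i][j] = sum over k of U[i][k] * V[k][j].
  (UV)[0][0] = (-6)*(-9) + (10)*(8) + (5)*(-6) = 104
  (UV)[0][1] = (-6)*(-9) + (10)*(-9) + (5)*(-1) = -41
  (UV)[1][0] = (9)*(-9) + (-8)*(8) + (-9)*(-6) = -91
  (UV)[1][1] = (9)*(-9) + (-8)*(-9) + (-9)*(-1) = 0
UV =
[      104       -41 ]
[      -91         0 ]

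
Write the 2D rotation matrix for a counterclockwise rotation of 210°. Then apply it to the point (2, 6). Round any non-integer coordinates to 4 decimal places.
R = [[-√3/2, 1/2], [-1/2, -√3/2]]; R·(2, 6) = (1.2679, -6.1962)

Rotation matrix formula: R(θ) = [[cos θ, -sin θ], [sin θ, cos θ]]
For θ = 210°:
cos(210°) = -√3/2
sin(210°) = -1/2
R = [[-√3/2, 1/2], [-1/2, -√3/2]]
Apply to (2, 6): [-√3/2·2 + (1/2)·6, -1/2·2 + -√3/2·6] = (1.2679, -6.1962)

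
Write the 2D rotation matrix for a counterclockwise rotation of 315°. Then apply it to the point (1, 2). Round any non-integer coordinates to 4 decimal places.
R = [[√2/2, √2/2], [-√2/2, √2/2]]; R·(1, 2) = (2.1213, 0.7071)

Rotation matrix formula: R(θ) = [[cos θ, -sin θ], [sin θ, cos θ]]
For θ = 315°:
cos(315°) = √2/2
sin(315°) = -√2/2
R = [[√2/2, √2/2], [-√2/2, √2/2]]
Apply to (1, 2): [√2/2·1 + (√2/2)·2, -√2/2·1 + √2/2·2] = (2.1213, 0.7071)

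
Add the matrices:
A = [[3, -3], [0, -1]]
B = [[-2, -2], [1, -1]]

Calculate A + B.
[[1, -5], [1, -2]]

Add corresponding elements:
(3)+(-2)=1
(-3)+(-2)=-5
(0)+(1)=1
(-1)+(-1)=-2
A + B = [[1, -5], [1, -2]]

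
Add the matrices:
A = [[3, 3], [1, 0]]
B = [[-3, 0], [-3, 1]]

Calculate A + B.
[[0, 3], [-2, 1]]

Add corresponding elements:
(3)+(-3)=0
(3)+(0)=3
(1)+(-3)=-2
(0)+(1)=1
A + B = [[0, 3], [-2, 1]]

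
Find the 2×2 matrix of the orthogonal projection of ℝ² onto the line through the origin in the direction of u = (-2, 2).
[[1/2, -1/2], [-1/2, 1/2]]

The orthogonal projection onto the line spanned by a nonzero vector u = (a, b) has matrix P = (u uᵀ) / (uᵀ u) = (1/(a² + b²)) · [[a², ab], [ab, b²]].
Here u = (-2, 2), so a² + b² = 4 + 4 = 8.
P = (1/8) · [[4, -4], [-4, 4]] = [[1/2, -1/2], [-1/2, 1/2]].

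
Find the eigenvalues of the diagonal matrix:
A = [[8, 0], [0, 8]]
λ₁ = 8, λ₂ = 8

The characteristic polynomial of A is det(A - λI) = (8 - λ)(8 - λ) = 0.
The roots are λ = 8 and λ = 8, so the eigenvalues are the diagonal entries.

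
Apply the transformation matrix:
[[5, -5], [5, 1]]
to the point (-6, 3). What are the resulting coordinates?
(-45, -27)

Matrix multiplication:
[[5, -5], [5, 1]] × [-6, 3]ᵀ
= [5×-6 + -5×3, 5×-6 + 1×3]ᵀ
= [-45.0000, -27.0000]ᵀ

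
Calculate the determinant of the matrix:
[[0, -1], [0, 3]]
0

For a 2×2 matrix [[a, b], [c, d]], det = ad - bc
det = (0)(3) - (-1)(0) = 0 - 0 = 0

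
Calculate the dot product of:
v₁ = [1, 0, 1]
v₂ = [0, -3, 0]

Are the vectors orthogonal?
0, Yes

The dot product is the sum of products of corresponding components.
v₁·v₂ = (1)*(0) + (0)*(-3) + (1)*(0) = 0 + 0 + 0 = 0.
Two vectors are orthogonal iff their dot product is 0; here the dot product is 0, so the vectors are orthogonal.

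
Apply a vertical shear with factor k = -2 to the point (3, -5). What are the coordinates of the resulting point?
(3, -11)

Shear matrix for vertical shear with factor k = -2:
[[1, 0], [-2, 1]]
Result: (3, -5) → (3, -11)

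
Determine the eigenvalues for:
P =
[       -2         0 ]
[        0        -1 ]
λ = -2, -1

Solve det(P - λI) = 0. For a 2×2 matrix the characteristic equation is λ² - (trace)λ + det = 0.
trace(P) = a + d = -2 - 1 = -3.
det(P) = a*d - b*c = (-2)*(-1) - (0)*(0) = 2 - 0 = 2.
Characteristic equation: λ² - (-3)λ + (2) = 0.
Discriminant = (-3)² - 4*(2) = 9 - 8 = 1.
λ = (-3 ± √1) / 2 = (-3 ± 1) / 2 = -2, -1.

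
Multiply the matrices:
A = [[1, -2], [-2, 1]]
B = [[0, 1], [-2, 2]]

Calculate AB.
[[4, -3], [-2, 0]]

Each entry (i,j) of AB = sum over k of A[i][k]*B[k][j].
(AB)[0][0] = (1)*(0) + (-2)*(-2) = 4
(AB)[0][1] = (1)*(1) + (-2)*(2) = -3
(AB)[1][0] = (-2)*(0) + (1)*(-2) = -2
(AB)[1][1] = (-2)*(1) + (1)*(2) = 0
AB = [[4, -3], [-2, 0]]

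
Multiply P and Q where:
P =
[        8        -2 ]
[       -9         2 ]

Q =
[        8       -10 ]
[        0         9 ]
PQ =
[       64       -98 ]
[      -72       108 ]

Matrix multiplication: (PQ)[i][j] = sum over k of P[i][k] * Q[k][j].
  (PQ)[0][0] = (8)*(8) + (-2)*(0) = 64
  (PQ)[0][1] = (8)*(-10) + (-2)*(9) = -98
  (PQ)[1][0] = (-9)*(8) + (2)*(0) = -72
  (PQ)[1][1] = (-9)*(-10) + (2)*(9) = 108
PQ =
[       64       -98 ]
[      -72       108 ]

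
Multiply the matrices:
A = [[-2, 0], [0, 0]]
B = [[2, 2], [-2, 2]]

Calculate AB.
[[-4, -4], [0, 0]]

Each entry (i,j) of AB = sum over k of A[i][k]*B[k][j].
(AB)[0][0] = (-2)*(2) + (0)*(-2) = -4
(AB)[0][1] = (-2)*(2) + (0)*(2) = -4
(AB)[1][0] = (0)*(2) + (0)*(-2) = 0
(AB)[1][1] = (0)*(2) + (0)*(2) = 0
AB = [[-4, -4], [0, 0]]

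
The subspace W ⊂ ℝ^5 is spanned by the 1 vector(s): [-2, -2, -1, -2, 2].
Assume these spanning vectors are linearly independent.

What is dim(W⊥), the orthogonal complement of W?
dim(W⊥) = 4

For any subspace W of ℝ^n, dim(W) + dim(W⊥) = n (the whole-space dimension).
Here the given 1 vectors are linearly independent, so dim(W) = 1.
Thus dim(W⊥) = n - dim(W) = 5 - 1 = 4.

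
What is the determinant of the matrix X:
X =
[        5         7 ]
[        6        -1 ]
det(X) = -47

For a 2×2 matrix [[a, b], [c, d]], det = a*d - b*c.
det(X) = (5)*(-1) - (7)*(6) = -5 - 42 = -47.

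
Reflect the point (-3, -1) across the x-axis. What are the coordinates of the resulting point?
(-3, 1)

Reflection across x-axis: (-3, -1) → (-3, 1)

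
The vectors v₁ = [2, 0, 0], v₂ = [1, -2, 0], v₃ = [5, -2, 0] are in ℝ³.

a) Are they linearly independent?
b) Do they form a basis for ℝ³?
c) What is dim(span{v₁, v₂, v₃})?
Not independent, not a basis, dim(span) = 2

Check whether v₃ can be written as a linear combination of v₁ and v₂.
v₃ = (2)·v₁ + (1)·v₂ = [5, -2, 0], so the three vectors are linearly dependent.
Thus they do not form a basis for ℝ³, and dim(span{v₁, v₂, v₃}) = 2 (spanned by v₁ and v₂).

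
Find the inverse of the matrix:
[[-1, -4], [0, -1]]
[[-1, 4], [0, -1]]

For [[a,b],[c,d]], inverse = (1/det)·[[d,-b],[-c,a]]
det = -1·-1 - -4·0 = 1
Inverse = (1/1)·[[-1, 4], [0, -1]]
        = [[-1, 4], [0, -1]]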